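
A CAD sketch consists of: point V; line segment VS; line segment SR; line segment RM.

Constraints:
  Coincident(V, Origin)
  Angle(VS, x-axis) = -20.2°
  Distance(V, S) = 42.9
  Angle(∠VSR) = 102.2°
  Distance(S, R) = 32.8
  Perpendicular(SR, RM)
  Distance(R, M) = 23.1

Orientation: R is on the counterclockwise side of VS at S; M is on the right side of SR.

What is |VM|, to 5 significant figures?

77.342

∠VSR = 102.2°, so SR runs at -20.2° + (180° − 102.2°) = 57.600° from the x-axis; with |SR| = 32.8, R = S + 32.8·(cos 57.600°, sin 57.600°) = (57.836, 12.881). SR ⟂ RM; with |RM| = 23.1 on the right of SR, M = R + 23.1·(0.84433, -0.53583) = (77.340, 0.50306). Then |VM| = |M − V| = 77.342.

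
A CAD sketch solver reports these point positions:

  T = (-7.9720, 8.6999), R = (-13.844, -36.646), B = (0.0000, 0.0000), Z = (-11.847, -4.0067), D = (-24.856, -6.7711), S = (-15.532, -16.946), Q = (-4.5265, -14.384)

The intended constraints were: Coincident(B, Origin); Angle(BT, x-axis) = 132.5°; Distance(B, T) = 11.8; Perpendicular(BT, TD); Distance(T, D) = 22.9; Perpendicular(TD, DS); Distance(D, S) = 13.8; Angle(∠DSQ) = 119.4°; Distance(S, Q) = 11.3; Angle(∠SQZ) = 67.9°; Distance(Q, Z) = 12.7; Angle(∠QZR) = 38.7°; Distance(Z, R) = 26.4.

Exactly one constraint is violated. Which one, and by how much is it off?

Distance(Z, R) = 26.4 — off by 6.30.

B = (0.00, 0.00) ✓; BT at 132.5° ✓; |BT| = 11.80 ✓; ∠(BT, TD) = 90.00° ✓; |TD| = 22.90 ✓; ∠(TD, DS) = 90.00° ✓; |DS| = 13.80 ✓; ∠DSQ = 119.4° ✓; |SQ| = 11.30 ✓; ∠SQZ = 67.90° ✓; |QZ| = 12.70 ✓; ∠QZR = 38.70° ✓; |ZR| = 32.70 ✗.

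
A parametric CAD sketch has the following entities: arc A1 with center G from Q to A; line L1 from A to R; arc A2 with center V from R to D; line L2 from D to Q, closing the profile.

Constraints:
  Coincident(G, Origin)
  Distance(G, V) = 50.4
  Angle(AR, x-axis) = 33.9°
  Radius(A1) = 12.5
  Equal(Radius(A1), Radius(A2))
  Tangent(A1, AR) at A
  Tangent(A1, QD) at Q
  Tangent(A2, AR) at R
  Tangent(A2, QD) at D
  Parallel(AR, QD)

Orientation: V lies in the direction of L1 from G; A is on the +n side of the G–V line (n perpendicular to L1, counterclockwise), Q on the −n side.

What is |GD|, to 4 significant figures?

51.93

Tangency of A1 to both parallel lines with radius 12.5 puts A and Q at G ± 12.5·n: A = (-6.972, 10.38), Q = (6.972, -10.38). Equal radii place R and D the same way about V: R = V + 12.5·n = (34.86, 38.49), D = V − 12.5·n = (48.80, 17.74). Then |GD| = |D − G| = 51.93.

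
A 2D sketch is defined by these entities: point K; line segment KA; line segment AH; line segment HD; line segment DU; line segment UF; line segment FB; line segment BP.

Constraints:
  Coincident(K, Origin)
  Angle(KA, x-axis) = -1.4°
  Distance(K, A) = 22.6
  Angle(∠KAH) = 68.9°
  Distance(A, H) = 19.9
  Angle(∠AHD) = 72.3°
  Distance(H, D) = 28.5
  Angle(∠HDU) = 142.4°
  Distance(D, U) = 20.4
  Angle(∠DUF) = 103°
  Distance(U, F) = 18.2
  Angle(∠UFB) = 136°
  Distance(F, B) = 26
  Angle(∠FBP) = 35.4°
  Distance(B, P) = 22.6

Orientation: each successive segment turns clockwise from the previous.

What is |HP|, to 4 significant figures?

31.95

K is at the origin; KA runs at -1.4° with length 22.6, so A = (22.59, -0.5522). ∠KAH = 68.9° gives AH at -112.5° from the x-axis; with |AH| = 19.9, H = (14.98, -18.94). ∠AHD = 72.3° gives HD at 139.8° from the x-axis; with |HD| = 28.5, D = (-6.790, -0.5418). ∠HDU = 142.4° gives DU at 102.2° from the x-axis; with |DU| = 20.4, U = (-11.10, 19.40). ∠DUF = 103.0° gives UF at 25.20° from the x-axis; with |UF| = 18.2, F = (5.366, 27.15). ∠UFB = 136.0° gives FB at -18.80° from the x-axis; with |FB| = 26.0, B = (29.98, 18.77). ∠FBP = 35.4° gives BP at -163.4° from the x-axis; with |BP| = 22.6, P = (8.321, 12.31). Then |HP| = |P − H| = 31.95.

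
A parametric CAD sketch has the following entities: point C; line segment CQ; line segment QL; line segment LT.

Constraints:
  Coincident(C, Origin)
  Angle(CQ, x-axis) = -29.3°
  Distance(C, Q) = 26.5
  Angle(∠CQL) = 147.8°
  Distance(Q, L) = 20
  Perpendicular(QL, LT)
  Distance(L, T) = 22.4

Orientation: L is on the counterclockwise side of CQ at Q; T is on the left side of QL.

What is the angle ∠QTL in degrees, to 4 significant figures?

41.76°

C is at the origin; CQ runs at -29.3° with length 26.5, so Q = 26.5·(cos -29.3°, sin -29.3°) = (23.11, -12.97). ∠CQL = 147.8°, so QL runs at -29.3° + (180° − 147.8°) = 2.900° from the x-axis; with |QL| = 20.0, L = Q + 20.0·(cos 2.900°, sin 2.900°) = (43.08, -11.96). QL ⟂ LT; with |LT| = 22.4 on the left of QL, T = L + 22.4·(-0.05059, 0.9987) = (41.95, 10.41). Then cos ∠QTL = TQ·TL / (|TQ||TL|), giving 41.76°.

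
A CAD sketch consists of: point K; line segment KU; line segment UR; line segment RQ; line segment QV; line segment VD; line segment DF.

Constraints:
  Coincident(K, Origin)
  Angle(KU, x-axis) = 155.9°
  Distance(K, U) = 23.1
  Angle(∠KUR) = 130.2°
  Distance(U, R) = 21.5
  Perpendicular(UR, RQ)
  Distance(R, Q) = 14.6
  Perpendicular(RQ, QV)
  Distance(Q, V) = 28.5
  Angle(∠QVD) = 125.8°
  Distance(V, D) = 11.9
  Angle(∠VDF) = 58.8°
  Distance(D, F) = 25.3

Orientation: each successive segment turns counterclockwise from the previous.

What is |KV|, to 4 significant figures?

8.475

K is at the origin; KU runs at 155.9° with length 23.1, so U = (-21.09, 9.432). ∠KUR = 130.2° gives UR at -154.3° from the x-axis; with |UR| = 21.5, R = (-40.46, 0.1088). UR ⟂ RQ, so RQ runs at -64.30°; with |RQ| = 14.6, Q = (-34.13, -13.05). The perpendicularity gives QV at right angles to RQ, so QV runs at 25.70°; with |QV| = 28.5, V = (-8.448, -0.6877). Then |KV| = |V − K| = 8.475.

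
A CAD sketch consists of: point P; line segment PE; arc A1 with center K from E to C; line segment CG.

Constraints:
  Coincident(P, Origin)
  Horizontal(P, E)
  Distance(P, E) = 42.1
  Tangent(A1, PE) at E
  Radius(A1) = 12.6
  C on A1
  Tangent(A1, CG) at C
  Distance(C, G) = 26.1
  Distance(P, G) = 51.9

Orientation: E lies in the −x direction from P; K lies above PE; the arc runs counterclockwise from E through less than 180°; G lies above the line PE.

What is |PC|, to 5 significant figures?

32.840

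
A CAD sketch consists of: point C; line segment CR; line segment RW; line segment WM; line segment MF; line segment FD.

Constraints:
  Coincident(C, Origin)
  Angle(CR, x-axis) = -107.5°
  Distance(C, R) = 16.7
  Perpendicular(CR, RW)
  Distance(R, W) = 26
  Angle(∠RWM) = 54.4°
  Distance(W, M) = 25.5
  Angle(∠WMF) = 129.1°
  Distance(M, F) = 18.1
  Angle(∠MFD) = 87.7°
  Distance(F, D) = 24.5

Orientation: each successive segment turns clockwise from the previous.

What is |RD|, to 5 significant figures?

7.8842

C is at the origin; CR runs at -107.5° with length 16.7, so R = (-5.0218, -15.927). CR is perpendicular to RW, so RW runs at 162.50°; with |RW| = 26.0, W = (-29.818, -8.1087). ∠RWM = 54.4° gives WM at 36.900° from the x-axis; with |WM| = 25.5, M = (-9.4265, 7.2020). ∠WMF = 129.1° gives MF at -14.000° from the x-axis; with |MF| = 18.1, F = (8.1359, 2.8232). ∠MFD = 87.7° gives FD at -106.30° from the x-axis; with |FD| = 24.5, D = (1.2595, -20.692). Then |RD| = |D − R| = 7.8842.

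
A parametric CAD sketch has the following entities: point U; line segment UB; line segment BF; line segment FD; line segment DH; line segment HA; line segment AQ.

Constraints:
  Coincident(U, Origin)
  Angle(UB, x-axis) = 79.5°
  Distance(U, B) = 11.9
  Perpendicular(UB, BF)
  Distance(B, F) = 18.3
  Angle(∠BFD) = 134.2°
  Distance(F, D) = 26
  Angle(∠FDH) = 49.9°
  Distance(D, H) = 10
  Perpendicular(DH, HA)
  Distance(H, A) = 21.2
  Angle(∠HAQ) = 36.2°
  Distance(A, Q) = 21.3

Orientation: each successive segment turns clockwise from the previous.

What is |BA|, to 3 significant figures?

25.0

∠FDH = 49.9° gives DH at 174° from the x-axis; with |DH| = 10.0, H = (24.7, -12.2). The perpendicularity gives HA at right angles to DH, so HA runs at 83.6°; with |HA| = 21.2, A = (27.0, 8.92). Then |BA| = |A − B| = 25.0.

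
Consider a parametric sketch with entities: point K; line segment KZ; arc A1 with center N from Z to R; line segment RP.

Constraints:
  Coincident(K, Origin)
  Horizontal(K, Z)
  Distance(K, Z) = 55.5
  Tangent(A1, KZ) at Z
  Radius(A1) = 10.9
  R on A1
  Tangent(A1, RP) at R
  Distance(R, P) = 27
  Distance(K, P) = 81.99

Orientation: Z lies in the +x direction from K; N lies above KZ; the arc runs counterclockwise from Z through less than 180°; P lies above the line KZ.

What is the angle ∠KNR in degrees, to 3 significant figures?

148°

K is at the origin; K and Z share the same y with |KZ| = 55.5 and Z on the +x side, so Z = (55.5, 0.00). Tangency of A1 to KZ means the radius NZ is perpendicular to KZ, so N = Z + (0, 10.9) = (55.5, 10.9). Since NR ⟂ RP (tangency), |NP| = √(10.9² + 27.0²) = 29.1 regardless of where R sits on A1. So P lies on both circle(K, 81.99) and circle(N, 29.1); the above-KZ intersection is P = (75.4, 32.1). R is the foot of the tangent from P: R = (65.7, 6.95).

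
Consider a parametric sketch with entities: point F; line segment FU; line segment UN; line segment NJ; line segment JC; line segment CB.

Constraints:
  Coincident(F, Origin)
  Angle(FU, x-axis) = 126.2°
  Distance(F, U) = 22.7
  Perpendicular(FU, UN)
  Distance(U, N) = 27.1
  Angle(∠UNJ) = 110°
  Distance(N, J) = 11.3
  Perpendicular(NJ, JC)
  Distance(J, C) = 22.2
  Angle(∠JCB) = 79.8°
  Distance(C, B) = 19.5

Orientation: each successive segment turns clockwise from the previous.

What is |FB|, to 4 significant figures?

24.66

F is at the origin; FU runs at 126.2° with length 22.7, so U = (-13.41, 18.32). FU is perpendicular to UN, so UN runs at 36.20°; with |UN| = 27.1, N = (8.462, 34.32). ∠UNJ = 110.0° gives NJ at -33.80° from the x-axis; with |NJ| = 11.3, J = (17.85, 28.04). NJ is perpendicular to JC, so JC runs at -123.8°; with |JC| = 22.2, C = (5.502, 9.589). ∠JCB = 79.8° gives CB at 136.0° from the x-axis; with |CB| = 19.5, B = (-8.525, 23.14). Then |FB| = |B − F| = 24.66.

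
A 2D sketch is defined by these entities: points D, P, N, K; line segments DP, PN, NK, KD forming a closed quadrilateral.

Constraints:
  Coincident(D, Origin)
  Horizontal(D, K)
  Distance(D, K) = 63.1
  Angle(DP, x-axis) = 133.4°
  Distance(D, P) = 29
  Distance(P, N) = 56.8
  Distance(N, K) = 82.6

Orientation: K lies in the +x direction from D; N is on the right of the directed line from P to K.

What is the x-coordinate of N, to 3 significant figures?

-11.7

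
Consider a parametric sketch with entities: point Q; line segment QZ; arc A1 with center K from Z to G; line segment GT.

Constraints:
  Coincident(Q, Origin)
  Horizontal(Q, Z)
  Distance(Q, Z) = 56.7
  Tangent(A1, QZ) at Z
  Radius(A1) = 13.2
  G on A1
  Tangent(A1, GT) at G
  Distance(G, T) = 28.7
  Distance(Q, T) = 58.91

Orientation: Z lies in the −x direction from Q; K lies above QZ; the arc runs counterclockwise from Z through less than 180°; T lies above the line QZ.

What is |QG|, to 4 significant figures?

45.29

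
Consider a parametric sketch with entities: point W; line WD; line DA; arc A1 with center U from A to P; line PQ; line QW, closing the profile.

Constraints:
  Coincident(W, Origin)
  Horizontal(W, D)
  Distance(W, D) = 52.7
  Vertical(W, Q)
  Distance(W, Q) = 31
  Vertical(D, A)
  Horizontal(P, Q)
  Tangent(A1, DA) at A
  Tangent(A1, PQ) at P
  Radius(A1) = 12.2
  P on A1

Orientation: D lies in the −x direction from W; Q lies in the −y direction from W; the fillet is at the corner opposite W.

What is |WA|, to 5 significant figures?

55.953

The virtual corner opposite W is at (-52.700, -31.000). Tangency of A1 to DA means the radius UA is perpendicular to DA and since A1 is tangent to PQ there, UP ⟂ PQ, with radius 12.2, so the center U sits 12.2 in from both sides at U = (-40.500, -18.800). That places the tangent points at A = (-52.700, -18.800) on DA and P = (-40.500, -31.000) on PQ. Then |WA| = |A − W| = 55.953.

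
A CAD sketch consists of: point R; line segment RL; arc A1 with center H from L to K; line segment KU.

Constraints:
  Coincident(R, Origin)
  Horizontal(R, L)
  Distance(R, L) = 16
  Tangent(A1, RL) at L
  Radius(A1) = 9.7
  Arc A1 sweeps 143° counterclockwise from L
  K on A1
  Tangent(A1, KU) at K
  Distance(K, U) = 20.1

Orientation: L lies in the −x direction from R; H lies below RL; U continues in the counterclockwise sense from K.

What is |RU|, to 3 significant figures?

30.1

On A1, L sits at bearing 90° from H; a 143° counterclockwise sweep puts K at bearing 233°, so K = H + 9.7·(cos 233°, sin 233°) = (-21.8, -17.4). Tangency of A1 to KU means the radius HK is perpendicular to KU, so KU runs along (−sin 233°, cos 233°); with |KU| = 20.1, U = (-5.79, -29.5). Then |RU| = |U − R| = 30.1.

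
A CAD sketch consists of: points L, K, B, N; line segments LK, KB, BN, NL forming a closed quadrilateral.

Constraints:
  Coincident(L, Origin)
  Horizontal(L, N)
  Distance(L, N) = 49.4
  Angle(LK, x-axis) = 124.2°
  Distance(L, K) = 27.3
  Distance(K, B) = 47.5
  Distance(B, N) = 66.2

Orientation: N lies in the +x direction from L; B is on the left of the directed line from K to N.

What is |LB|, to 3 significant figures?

60.0

L is at the origin; LN is horizontal with |LN| = 49.4 and N in +x, so N = (49.4, 0). LK runs at 124.2° with |LK| = 27.3, so K = (-15.3, 22.6). B is determined by |KB| = 47.5 and |BN| = 66.2 together: it lies at the intersection of circle(K, 47.5) and circle(N, 66.2). With |KN| = 68.6, the foot of the radical line on KN is 18.8 from K and the perpendicular offset is √(47.5² − 18.8²) = 43.6. Taking the left-of-KN solution: B = (16.8, 57.6).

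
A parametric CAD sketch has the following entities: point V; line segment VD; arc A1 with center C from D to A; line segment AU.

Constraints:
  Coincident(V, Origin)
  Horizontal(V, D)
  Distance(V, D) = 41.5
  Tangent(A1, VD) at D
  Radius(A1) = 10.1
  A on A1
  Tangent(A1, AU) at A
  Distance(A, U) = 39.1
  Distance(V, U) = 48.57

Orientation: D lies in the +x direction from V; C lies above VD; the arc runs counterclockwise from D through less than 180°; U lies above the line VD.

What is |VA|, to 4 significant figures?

51.48

V is at the origin; VD is horizontal with |VD| = 41.5 and D on the +x side, so D = (41.50, 0.000). The tangent condition forces CD to be normal to VD, so C = D + (0, 10.1) = (41.50, 10.10). Since CA ⟂ AU (tangency), |CU| = √(10.1² + 39.1²) = 40.38 regardless of where A sits on A1. So U lies on both circle(V, 48.57) and circle(C, 40.38); the above-VD intersection is U = (19.98, 44.27). A is the foot of the tangent from U: A = (48.43, 17.45).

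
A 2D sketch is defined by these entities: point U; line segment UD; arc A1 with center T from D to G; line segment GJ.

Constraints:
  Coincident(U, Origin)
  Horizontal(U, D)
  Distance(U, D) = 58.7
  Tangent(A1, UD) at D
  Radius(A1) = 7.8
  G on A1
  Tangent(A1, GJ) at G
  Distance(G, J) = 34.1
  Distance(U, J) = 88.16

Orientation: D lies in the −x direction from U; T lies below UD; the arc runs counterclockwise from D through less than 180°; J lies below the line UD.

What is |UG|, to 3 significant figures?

65.8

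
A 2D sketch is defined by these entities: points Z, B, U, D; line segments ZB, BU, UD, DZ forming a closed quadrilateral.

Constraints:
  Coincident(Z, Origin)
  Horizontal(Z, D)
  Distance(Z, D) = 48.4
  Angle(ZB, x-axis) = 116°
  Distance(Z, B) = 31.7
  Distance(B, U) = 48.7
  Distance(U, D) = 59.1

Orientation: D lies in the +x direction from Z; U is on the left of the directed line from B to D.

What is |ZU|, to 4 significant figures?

61.29

Checks: |BU| = 48.70 ✓; |UD| = 59.10 ✓.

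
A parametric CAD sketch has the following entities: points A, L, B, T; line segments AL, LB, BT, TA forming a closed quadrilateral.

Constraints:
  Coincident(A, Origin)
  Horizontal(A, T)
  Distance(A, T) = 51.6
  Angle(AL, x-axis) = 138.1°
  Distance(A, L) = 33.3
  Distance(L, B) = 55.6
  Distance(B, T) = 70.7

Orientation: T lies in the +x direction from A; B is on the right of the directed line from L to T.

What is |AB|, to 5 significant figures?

33.804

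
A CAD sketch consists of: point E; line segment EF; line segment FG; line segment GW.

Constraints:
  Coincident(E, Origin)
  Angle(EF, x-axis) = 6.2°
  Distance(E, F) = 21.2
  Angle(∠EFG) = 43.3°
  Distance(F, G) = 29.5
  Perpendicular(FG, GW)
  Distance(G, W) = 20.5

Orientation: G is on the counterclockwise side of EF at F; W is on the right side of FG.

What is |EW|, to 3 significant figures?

37.8

E is at the origin; EF runs at 6.2° with length 21.2, so F = 21.2·(cos 6.2°, sin 6.2°) = (21.1, 2.29). ∠EFG = 43.3°, so FG runs at 6.2° + (180° − 43.3°) = 143° from the x-axis; with |FG| = 29.5, G = F + 29.5·(cos 143°, sin 143°) = (-2.45, 20.1). The perpendicularity gives GW at right angles to FG; with |GW| = 20.5 on the right of FG, W = G + 20.5·(0.603, 0.798) = (9.91, 36.4). Then |EW| = |W − E| = 37.8.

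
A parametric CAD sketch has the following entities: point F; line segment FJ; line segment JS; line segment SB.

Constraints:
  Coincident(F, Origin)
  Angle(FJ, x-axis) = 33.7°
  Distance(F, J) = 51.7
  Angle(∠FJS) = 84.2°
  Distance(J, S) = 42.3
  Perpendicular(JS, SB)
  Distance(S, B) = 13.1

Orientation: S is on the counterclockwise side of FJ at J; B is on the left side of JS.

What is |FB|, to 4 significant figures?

53.33

F is at the origin; FJ runs at 33.7° with length 51.7, so J = 51.7·(cos 33.7°, sin 33.7°) = (43.01, 28.69). ∠FJS = 84.2°, so JS runs at 33.7° + (180° − 84.2°) = 129.5° from the x-axis; with |JS| = 42.3, S = J + 42.3·(cos 129.5°, sin 129.5°) = (16.11, 61.33). The perpendicularity gives SB at right angles to JS; with |SB| = 13.1 on the left of JS, B = S + 13.1·(-0.7716, -0.6361) = (5.998, 52.99). Then |FB| = |B − F| = 53.33.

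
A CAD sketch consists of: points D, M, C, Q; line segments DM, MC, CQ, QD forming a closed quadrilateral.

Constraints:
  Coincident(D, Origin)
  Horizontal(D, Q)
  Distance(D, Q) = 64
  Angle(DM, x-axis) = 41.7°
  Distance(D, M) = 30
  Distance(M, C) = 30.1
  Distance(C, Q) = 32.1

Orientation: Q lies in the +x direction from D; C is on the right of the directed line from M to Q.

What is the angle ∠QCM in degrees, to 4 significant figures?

95.72°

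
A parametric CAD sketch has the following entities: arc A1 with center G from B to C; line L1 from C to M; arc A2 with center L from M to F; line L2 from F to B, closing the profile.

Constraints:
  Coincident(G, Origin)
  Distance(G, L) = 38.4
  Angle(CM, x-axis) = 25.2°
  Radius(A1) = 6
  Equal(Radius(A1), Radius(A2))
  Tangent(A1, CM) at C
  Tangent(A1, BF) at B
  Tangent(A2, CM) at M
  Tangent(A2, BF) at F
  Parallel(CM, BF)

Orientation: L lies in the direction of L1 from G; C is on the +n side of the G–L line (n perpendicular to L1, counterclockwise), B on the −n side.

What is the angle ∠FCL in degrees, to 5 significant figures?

8.4734°

Tangency of A1 to both parallel lines with radius 6.0 puts C and B at G ± 6.0·n: C = (-2.5547, 5.4290), B = (2.5547, -5.4290). Equal radii place M and F the same way about L: M = L + 6.0·n = (32.191, 21.779), F = L − 6.0·n = (37.300, 10.921). Then cos ∠FCL = CF·CL / (|CF||CL|), giving 8.4734°.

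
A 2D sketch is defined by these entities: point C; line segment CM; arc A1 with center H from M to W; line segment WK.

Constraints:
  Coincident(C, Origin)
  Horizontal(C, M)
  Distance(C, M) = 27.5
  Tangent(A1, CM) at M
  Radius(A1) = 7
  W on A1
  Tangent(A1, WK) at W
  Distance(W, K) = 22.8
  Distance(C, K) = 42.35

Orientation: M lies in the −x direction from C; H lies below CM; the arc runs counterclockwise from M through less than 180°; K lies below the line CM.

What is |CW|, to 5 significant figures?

35.376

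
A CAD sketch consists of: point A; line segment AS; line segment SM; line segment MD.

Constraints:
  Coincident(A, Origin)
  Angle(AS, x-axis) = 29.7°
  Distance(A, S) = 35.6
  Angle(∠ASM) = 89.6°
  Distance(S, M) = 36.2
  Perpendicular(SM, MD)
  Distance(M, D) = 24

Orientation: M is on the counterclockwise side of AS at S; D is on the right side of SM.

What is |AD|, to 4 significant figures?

69.60

∠ASM = 89.6°, so SM runs at 29.7° + (180° − 89.6°) = 120.1° from the x-axis; with |SM| = 36.2, M = S + 36.2·(cos 120.1°, sin 120.1°) = (12.77, 48.96). SM ⟂ MD; with |MD| = 24.0 on the right of SM, D = M + 24.0·(0.8652, 0.5015) = (33.53, 60.99). Then |AD| = |D − A| = 69.60.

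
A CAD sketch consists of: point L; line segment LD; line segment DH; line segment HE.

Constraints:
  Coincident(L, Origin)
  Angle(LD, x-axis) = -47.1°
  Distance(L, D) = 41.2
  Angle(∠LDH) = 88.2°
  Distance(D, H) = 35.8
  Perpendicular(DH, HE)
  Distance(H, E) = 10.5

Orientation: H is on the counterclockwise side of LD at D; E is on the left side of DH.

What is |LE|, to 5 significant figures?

46.172

L is at the origin; LD runs at -47.1° with length 41.2, so D = 41.2·(cos -47.1°, sin -47.1°) = (28.046, -30.181). ∠LDH = 88.2°, so DH runs at -47.1° + (180° − 88.2°) = 44.700° from the x-axis; with |DH| = 35.8, H = D + 35.8·(cos 44.700°, sin 44.700°) = (53.492, -4.9992). The perpendicularity gives HE at right angles to DH; with |HE| = 10.5 on the left of DH, E = H + 10.5·(-0.70339, 0.71080) = (46.107, 2.4642). Then |LE| = |E − L| = 46.172.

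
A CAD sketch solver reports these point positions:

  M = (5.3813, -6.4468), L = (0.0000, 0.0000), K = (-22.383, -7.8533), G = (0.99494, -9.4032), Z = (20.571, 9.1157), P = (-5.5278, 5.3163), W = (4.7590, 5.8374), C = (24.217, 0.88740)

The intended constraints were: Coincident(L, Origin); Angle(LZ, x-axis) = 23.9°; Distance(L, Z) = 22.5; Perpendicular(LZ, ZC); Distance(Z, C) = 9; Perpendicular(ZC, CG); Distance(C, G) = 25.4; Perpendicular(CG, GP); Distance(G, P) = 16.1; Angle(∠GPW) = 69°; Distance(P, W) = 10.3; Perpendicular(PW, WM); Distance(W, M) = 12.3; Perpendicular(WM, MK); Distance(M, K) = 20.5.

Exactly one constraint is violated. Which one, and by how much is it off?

Distance(M, K) = 20.5 — off by 7.30.

L = (0.00, 0.00) ✓; LZ at 23.90° ✓; |LZ| = 22.50 ✓; ∠(LZ, ZC) = 90.00° ✓; |ZC| = 9.000 ✓; ∠(ZC, CG) = 90.00° ✓; |CG| = 25.40 ✓; ∠(CG, GP) = 90.00° ✓; |GP| = 16.10 ✓; ∠GPW = 69.00° ✓; |PW| = 10.30 ✓; ∠(PW, WM) = 90.00° ✓; |WM| = 12.30 ✓; ∠(WM, MK) = 90.00° ✓; |MK| = 27.80 ✗.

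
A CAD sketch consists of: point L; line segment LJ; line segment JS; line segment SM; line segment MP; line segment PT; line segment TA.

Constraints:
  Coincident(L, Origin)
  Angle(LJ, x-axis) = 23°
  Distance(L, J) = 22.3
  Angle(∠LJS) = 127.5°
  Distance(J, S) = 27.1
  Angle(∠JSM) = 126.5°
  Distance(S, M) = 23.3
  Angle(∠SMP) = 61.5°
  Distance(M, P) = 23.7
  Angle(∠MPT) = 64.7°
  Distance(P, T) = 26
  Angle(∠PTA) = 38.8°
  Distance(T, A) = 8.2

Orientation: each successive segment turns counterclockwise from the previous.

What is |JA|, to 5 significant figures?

28.638

∠MPT = 64.7° gives PT at 2.8000° from the x-axis; with |PT| = 26.0, T = (29.549, 32.432). ∠PTA = 38.8° gives TA at 144.00° from the x-axis; with |TA| = 8.2, A = (22.915, 37.252). Then |JA| = |A − J| = 28.638.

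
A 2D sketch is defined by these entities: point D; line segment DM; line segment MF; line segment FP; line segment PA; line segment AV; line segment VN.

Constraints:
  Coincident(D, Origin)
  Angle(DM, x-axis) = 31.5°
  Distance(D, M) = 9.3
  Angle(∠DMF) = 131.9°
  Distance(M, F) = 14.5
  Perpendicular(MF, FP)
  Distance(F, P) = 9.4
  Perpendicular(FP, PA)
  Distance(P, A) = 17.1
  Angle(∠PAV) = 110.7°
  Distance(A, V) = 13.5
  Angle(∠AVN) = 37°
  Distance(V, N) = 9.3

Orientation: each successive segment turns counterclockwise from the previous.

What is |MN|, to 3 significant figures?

1.81

D is at the origin; DM runs at 31.5° with length 9.3, so M = (7.93, 4.86). ∠DMF = 131.9° gives MF at 79.6° from the x-axis; with |MF| = 14.5, F = (10.5, 19.1). MF ⟂ FP, so FP runs at 170°; with |FP| = 9.4, P = (1.30, 20.8). FP ⟂ PA, so PA runs at -100°; with |PA| = 17.1, A = (-1.79, 4.00). ∠PAV = 110.7° gives AV at -31.1° from the x-axis; with |AV| = 13.5, V = (9.77, -2.97). ∠AVN = 37.0° gives VN at 112° from the x-axis; with |VN| = 9.3, N = (6.31, 5.65). Then |MN| = |N − M| = 1.81.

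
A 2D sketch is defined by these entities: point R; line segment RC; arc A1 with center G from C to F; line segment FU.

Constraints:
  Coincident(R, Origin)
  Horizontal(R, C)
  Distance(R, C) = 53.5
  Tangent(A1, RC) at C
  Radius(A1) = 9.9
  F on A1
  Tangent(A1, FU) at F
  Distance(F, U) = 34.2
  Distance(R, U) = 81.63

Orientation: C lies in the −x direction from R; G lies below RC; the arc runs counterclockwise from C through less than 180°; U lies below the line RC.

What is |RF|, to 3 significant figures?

63.7

R is at the origin; R and C share the same y with |RC| = 53.5 and C on the −x side, so C = (-53.5, 0.00). Since A1 is tangent to RC there, GC ⟂ RC, so G = C + (0, -9.9) = (-53.5, -9.90). Since GF ⟂ FU (tangency), |GU| = √(9.9² + 34.2²) = 35.6 regardless of where F sits on A1. So U lies on both circle(R, 81.63) and circle(G, 35.6); the below-RC intersection is U = (-70.5, -41.2). F is the foot of the tangent from U: F = (-63.2, -7.79).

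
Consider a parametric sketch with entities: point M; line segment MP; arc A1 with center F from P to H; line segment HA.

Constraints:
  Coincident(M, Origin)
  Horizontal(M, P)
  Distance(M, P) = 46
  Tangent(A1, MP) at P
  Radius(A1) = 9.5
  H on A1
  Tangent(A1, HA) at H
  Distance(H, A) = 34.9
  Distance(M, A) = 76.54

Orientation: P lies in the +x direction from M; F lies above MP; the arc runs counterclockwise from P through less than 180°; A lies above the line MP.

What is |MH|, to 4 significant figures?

55.51

Checks: M.y = 0.00, P.y = 0.00 ✓; ∠(FP, PM) = 90.00° ✓; |FP| = 9.500 ✓; |FH| = 9.500 ✓; ∠(FH, HA) = 90.00° ✓; |HA| = 34.90 ✓; |MA| = 76.54 ✓.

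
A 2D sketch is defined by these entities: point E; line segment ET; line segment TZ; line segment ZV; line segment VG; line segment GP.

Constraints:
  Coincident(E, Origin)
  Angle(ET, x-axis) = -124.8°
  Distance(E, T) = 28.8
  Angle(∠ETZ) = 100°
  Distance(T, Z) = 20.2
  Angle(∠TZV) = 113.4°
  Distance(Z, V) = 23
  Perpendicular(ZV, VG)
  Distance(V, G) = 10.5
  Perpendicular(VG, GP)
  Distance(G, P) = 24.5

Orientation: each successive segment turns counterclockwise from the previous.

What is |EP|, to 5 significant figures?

29.628

ZV is perpendicular to VG, so VG runs at 111.80°; with |VG| = 10.5, G = (15.353, -19.592). VG is perpendicular to GP, so GP runs at -158.20°; with |GP| = 24.5, P = (-7.3953, -28.691). Then |EP| = |P − E| = 29.628.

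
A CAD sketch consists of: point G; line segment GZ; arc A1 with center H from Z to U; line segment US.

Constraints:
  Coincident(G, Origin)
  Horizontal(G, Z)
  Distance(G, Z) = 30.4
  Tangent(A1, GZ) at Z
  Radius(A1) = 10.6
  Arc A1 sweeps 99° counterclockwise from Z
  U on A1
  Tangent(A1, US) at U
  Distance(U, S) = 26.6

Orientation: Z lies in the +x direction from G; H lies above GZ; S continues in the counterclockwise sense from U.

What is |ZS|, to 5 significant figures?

39.044

On A1, Z sits at bearing -90° from H; a 99° counterclockwise sweep puts U at bearing 9°, so U = H + 10.6·(cos 9°, sin 9°) = (40.869, 12.258). A1 meets US tangentially, so HU is at right angles to US, so US runs along (−sin 9°, cos 9°); with |US| = 26.6, S = (36.708, 38.531). Then |ZS| = |S − Z| = 39.044.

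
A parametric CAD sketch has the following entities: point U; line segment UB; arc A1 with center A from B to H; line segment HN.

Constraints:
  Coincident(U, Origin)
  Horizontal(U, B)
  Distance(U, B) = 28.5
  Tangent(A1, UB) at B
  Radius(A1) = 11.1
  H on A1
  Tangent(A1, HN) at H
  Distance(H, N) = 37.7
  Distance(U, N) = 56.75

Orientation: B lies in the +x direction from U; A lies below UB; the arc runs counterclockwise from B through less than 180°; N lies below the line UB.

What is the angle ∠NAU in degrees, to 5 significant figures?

107.94°

U is at the origin; U and B share the same y with |UB| = 28.5 and B on the +x side, so B = (28.500, 0.0000). The tangent condition forces AB to be normal to UB, so A = B + (0, -11.1) = (28.500, -11.100). Since AH ⟂ HN (tangency), |AN| = √(11.1² + 37.7²) = 39.300 regardless of where H sits on A1. So N lies on both circle(U, 56.75) and circle(A, 39.300); the below-UB intersection is N = (26.213, -50.334). H is the foot of the tangent from N: H = (17.688, -13.610).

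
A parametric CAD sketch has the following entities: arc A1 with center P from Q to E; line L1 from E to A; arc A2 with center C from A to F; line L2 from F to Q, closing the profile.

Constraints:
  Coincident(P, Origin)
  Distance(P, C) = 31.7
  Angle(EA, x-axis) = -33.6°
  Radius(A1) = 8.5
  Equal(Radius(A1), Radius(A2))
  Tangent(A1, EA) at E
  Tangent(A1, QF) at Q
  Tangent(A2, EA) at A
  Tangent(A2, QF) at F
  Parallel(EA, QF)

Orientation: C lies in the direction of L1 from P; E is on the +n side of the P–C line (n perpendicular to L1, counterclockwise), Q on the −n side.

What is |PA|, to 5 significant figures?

32.820

Tangency of A1 to both parallel lines with radius 8.5 puts E and Q at P ± 8.5·n: E = (4.7038, 7.0798), Q = (-4.7038, -7.0798). Equal radii place A and F the same way about C: A = C + 8.5·n = (31.107, -10.463), F = C − 8.5·n = (21.700, -24.622). Then |PA| = |A − P| = 32.820.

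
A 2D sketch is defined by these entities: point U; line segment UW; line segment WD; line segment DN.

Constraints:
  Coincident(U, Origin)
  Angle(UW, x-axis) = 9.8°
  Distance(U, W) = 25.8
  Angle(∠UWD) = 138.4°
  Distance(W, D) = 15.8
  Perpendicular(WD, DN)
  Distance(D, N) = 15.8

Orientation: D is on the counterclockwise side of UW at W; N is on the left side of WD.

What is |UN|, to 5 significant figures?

35.118

U is at the origin; UW runs at 9.8° with length 25.8, so W = 25.8·(cos 9.8°, sin 9.8°) = (25.424, 4.3914). ∠UWD = 138.4°, so WD runs at 9.8° + (180° − 138.4°) = 51.400° from the x-axis; with |WD| = 15.8, D = W + 15.8·(cos 51.400°, sin 51.400°) = (35.281, 16.739). The perpendicularity gives DN at right angles to WD; with |DN| = 15.8 on the left of WD, N = D + 15.8·(-0.78152, 0.62388) = (22.933, 26.597). Then |UN| = |N − U| = 35.118.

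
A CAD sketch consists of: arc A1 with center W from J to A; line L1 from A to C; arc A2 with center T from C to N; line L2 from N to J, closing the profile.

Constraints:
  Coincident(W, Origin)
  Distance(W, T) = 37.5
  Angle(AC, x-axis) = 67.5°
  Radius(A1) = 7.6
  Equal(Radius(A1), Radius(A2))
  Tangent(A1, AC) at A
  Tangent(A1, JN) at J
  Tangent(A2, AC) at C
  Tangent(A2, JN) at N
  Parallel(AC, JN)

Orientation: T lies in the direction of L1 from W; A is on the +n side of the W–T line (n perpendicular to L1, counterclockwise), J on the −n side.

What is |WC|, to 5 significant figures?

38.262

The slot axis is L1's direction at 67.5°, so u = (cos 67.5°, sin 67.5°) = (0.38268, 0.92388) and n = (−sin 67.5°, cos 67.5°) = (-0.92388, 0.38268). W is at the origin and T lies 37.5 along u from W, so T = 37.5·u = (14.351, 34.645). Tangency of A1 to both parallel lines with radius 7.6 puts A and J at W ± 7.6·n: A = (-7.0215, 2.9084), J = (7.0215, -2.9084). Equal radii place C and N the same way about T: C = T + 7.6·n = (7.3291, 37.554), N = T − 7.6·n = (21.372, 31.737). Then |WC| = |C − W| = 38.262.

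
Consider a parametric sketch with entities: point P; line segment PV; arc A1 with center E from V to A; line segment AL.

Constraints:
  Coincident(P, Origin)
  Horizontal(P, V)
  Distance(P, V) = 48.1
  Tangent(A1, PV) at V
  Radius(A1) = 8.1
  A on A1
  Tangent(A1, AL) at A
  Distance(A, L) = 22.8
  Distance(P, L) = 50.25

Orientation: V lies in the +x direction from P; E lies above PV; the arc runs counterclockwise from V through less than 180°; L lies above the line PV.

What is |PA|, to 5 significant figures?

55.921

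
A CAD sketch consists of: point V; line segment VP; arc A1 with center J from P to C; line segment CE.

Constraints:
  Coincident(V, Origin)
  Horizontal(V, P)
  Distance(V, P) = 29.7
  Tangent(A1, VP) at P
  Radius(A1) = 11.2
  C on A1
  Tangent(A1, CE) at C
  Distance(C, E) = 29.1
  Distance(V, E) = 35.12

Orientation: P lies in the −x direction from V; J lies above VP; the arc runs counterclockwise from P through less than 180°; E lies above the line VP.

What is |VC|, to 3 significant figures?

20.5

Checks: V = (0.00, 0.00) ✓; |JC| = 11.20 ✓; ∠(JC, CE) = 90.00° ✓; |CE| = 29.10 ✓; |VE| = 35.12 ✓.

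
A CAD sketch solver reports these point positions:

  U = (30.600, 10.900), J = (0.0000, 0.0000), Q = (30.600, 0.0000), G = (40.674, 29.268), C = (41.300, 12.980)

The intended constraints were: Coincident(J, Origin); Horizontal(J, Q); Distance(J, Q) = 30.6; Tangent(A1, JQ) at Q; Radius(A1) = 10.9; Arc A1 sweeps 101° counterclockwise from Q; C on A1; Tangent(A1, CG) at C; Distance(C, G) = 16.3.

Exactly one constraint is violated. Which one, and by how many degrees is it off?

Tangent(A1, CG) at C — off by 8.80°.

J = (0.00, 0.00) ✓; J.y = 0.00, Q.y = 0.00 ✓; |JQ| = 30.60 ✓; ∠(UQ, QJ) = 90.00° ✓; |UQ| = 10.90 ✓; bearing(U→C) − bearing(U→Q) = 101.0° ✓; |UC| = 10.90 ✓; ∠(UC, CG) = 98.80° ✗; |CG| = 16.30 ✓.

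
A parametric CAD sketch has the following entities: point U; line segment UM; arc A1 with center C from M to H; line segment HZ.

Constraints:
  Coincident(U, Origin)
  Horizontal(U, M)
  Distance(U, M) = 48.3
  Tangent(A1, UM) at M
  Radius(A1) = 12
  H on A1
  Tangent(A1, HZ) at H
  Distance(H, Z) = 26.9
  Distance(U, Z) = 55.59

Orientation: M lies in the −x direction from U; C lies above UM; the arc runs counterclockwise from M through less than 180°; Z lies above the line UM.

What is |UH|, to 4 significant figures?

38.63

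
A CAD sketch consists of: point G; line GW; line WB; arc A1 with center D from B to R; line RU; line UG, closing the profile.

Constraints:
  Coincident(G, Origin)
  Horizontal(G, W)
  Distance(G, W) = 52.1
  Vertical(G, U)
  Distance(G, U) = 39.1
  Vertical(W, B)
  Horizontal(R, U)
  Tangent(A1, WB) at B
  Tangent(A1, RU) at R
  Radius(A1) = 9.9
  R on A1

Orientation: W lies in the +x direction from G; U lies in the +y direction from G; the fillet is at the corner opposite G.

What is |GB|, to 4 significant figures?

59.72

G is at the origin; GW is horizontal with |GW| = 52.1 and W on the +x side, so W = (52.10, 0.000). G and U share the same x with |GU| = 39.1 and U on the +y side, so U = (0.000, 39.10). The virtual corner opposite G is at (52.10, 39.10). A1 meets WB tangentially, so DB is at right angles to WB and since A1 is tangent to RU there, DR ⟂ RU, with radius 9.9, so the center D sits 9.9 in from both sides at D = (42.20, 29.20). That places the tangent points at B = (52.10, 29.20) on WB and R = (42.20, 39.10) on RU. Then |GB| = |B − G| = 59.72.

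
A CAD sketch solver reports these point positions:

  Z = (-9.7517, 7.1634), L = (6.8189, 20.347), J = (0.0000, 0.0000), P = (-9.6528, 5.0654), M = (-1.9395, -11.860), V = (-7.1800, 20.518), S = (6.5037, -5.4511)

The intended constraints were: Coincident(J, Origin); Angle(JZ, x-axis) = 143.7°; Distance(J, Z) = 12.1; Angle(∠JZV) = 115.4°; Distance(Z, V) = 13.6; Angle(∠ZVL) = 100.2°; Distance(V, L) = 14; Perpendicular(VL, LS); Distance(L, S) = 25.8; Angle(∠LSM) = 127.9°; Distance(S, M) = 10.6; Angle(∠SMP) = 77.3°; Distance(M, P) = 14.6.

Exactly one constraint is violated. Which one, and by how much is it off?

Distance(M, P) = 14.6 — off by 4.00.

J = (0.00, 0.00) ✓; JZ at 143.7° ✓; |JZ| = 12.10 ✓; ∠JZV = 115.4° ✓; |ZV| = 13.60 ✓; ∠ZVL = 100.2° ✓; |VL| = 14.00 ✓; ∠(VL, LS) = 90.00° ✓; |LS| = 25.80 ✓; ∠LSM = 127.9° ✓; |SM| = 10.60 ✓; ∠SMP = 77.30° ✓; |MP| = 18.60 ✗.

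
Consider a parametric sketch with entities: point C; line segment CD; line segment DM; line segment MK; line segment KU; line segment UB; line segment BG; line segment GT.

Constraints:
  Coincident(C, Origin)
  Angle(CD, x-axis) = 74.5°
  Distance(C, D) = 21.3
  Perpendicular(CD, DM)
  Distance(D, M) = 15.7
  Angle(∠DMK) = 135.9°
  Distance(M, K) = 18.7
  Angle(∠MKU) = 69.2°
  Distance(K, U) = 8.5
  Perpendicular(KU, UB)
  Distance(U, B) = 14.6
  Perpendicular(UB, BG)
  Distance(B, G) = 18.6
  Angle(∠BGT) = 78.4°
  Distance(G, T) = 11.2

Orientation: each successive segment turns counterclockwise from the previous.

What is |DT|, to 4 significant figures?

35.28

C is at the origin; CD runs at 74.5° with length 21.3, so D = (5.692, 20.53). CD is perpendicular to DM, so DM runs at 164.5°; with |DM| = 15.7, M = (-9.437, 24.72). ∠DMK = 135.9° gives MK at -151.4° from the x-axis; with |MK| = 18.7, K = (-25.86, 15.77). ∠MKU = 69.2° gives KU at -40.60° from the x-axis; with |KU| = 8.5, U = (-19.40, 10.24). The perpendicularity gives UB at right angles to KU, so UB runs at 49.40°; with |UB| = 14.6, B = (-9.900, 21.32). UB ⟂ BG, so BG runs at 139.4°; with |BG| = 18.6, G = (-24.02, 33.43). ∠BGT = 78.4° gives GT at -119.0° from the x-axis; with |GT| = 11.2, T = (-29.45, 23.63). Then |DT| = |T − D| = 35.28.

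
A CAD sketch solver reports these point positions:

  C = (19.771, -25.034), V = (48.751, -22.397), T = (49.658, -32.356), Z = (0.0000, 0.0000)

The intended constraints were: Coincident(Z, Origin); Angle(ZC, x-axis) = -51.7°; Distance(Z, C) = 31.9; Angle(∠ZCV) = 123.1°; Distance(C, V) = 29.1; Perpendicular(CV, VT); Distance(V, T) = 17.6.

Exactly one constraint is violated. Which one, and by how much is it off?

Distance(V, T) = 17.6 — off by 7.60.

Z = (0.00, 0.00) ✓; ZC at -51.70° ✓; |ZC| = 31.90 ✓; ∠ZCV = 123.1° ✓; |CV| = 29.10 ✓; ∠(CV, VT) = 90.00° ✓; |VT| = 10.00 ✗.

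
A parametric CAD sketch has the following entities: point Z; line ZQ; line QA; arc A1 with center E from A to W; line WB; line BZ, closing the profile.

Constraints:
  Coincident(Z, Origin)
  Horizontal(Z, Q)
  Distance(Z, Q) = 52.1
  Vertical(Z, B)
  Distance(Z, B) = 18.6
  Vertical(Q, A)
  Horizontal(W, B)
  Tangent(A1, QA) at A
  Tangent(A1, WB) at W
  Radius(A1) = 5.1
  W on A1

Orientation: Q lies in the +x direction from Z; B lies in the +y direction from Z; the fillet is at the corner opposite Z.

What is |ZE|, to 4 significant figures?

48.90

Z is at the origin; Z and Q share the same y with |ZQ| = 52.1 and Q on the +x side, so Q = (52.10, 0.000). ZB is vertical with |ZB| = 18.6 and B on the +y side, so B = (0.000, 18.60). The virtual corner opposite Z is at (52.10, 18.60). Tangency of A1 to QA means the radius EA is perpendicular to QA and tangency of A1 to WB means the radius EW is perpendicular to WB, with radius 5.1, so the center E sits 5.1 in from both sides at E = (47.00, 13.50). Then |ZE| = |E − Z| = 48.90.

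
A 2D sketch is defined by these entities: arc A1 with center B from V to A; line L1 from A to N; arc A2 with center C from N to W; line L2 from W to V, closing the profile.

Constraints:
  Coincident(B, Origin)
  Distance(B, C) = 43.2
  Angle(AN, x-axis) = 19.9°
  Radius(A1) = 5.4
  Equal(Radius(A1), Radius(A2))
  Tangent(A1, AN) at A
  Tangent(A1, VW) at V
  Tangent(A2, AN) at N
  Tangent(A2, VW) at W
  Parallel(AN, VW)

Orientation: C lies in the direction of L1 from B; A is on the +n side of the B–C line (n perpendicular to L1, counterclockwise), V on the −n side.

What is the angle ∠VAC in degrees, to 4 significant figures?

82.87°

The slot axis is L1's direction at 19.9°, so u = (cos 19.9°, sin 19.9°) = (0.9403, 0.3404) and n = (−sin 19.9°, cos 19.9°) = (-0.3404, 0.9403). B is at the origin and C lies 43.2 along u from B, so C = 43.2·u = (40.62, 14.70). Tangency of A1 to both parallel lines with radius 5.4 puts A and V at B ± 5.4·n: A = (-1.838, 5.078), V = (1.838, -5.078). Then cos ∠VAC = AV·AC / (|AV||AC|), giving 82.87°.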